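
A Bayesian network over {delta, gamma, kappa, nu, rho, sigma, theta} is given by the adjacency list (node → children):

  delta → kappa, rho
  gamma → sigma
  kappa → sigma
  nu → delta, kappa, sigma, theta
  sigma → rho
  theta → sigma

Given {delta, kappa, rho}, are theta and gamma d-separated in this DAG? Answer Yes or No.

No — theta and gamma are not d-separated given {delta, kappa, rho}.

Enumerating the 6 paths from theta to gamma and testing each for blocking by {delta, kappa, rho}:
  1. theta ← nu → kappa ← delta → rho ← sigma ← gamma — nu:fork[open]; kappa:collider[open]; delta:fork[blocks]; rho:collider[open]; sigma:chain[open] ⇒ blocked
  2. theta ← nu → kappa → sigma ← gamma — nu:fork[open]; kappa:chain[blocks]; sigma:collider[open] ⇒ blocked
  3. theta ← nu → delta → kappa → sigma ← gamma — nu:fork[open]; delta:chain[blocks]; kappa:chain[blocks]; sigma:collider[open] ⇒ blocked
  4. theta ← nu → delta → rho ← sigma ← gamma — nu:fork[open]; delta:chain[blocks]; rho:collider[open]; sigma:chain[open] ⇒ blocked
  5. theta ← nu → sigma ← gamma — nu:fork[open]; sigma:collider[open] ⇒ active
  6. theta → sigma ← gamma — sigma:collider[open] ⇒ active
Because an active path exists, theta and gamma are not d-separated.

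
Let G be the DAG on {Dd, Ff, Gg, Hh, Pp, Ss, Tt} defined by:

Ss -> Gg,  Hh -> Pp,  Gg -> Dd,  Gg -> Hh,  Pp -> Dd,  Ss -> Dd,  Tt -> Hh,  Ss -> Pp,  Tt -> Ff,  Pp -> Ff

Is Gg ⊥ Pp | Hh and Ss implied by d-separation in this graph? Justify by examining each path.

Yes

Enumerating the 6 paths from Gg to Pp and testing each for blocking by {Hh, Ss}:
Path 1: Gg → Dd ← Pp
  Dd is a collider here and neither Dd nor any of its descendants is conditioned on, so the collider stays closed — the path is blocked at Dd.
Path 2: Gg → Dd ← Ss → Pp
  Dd is a collider here and neither Dd nor any of its descendants is conditioned on, so the collider stays closed — the path is blocked at Dd.
Path 3: Gg → Hh ← Tt → Ff ← Pp
  Ff is a collider here and neither Ff nor any of its descendants is conditioned on, so the collider stays closed — the path is blocked at Ff.
Path 4: Gg → Hh → Pp
  Hh is a chain here and Hh is conditioned on, so the path is blocked at Hh.
Path 5: Gg ← Ss → Dd ← Pp
  Ss is a fork here and Ss is conditioned on, so the path is blocked at Ss.
Path 6: Gg ← Ss → Pp
  Ss is a fork here and Ss is conditioned on, so the path is blocked at Ss.
Every path is blocked, so Gg and Pp are d-separated given {Hh, Ss}.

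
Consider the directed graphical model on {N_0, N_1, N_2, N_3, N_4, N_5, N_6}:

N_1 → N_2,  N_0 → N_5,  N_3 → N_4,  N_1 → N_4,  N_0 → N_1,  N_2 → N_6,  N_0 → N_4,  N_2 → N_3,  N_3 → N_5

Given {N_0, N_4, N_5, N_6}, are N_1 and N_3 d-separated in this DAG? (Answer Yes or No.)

5 paths connect N_1 and N_3; each must be blocked for d-separation to hold:
  1. N_1 → N_2 → N_3 — N_2:chain[open] ⇒ active
  2. N_1 → N_4 ← N_3 — N_4:collider[open] ⇒ active
  3. N_1 → N_4 ← N_0 → N_5 ← N_3 — N_4:collider[open]; N_0:fork[blocks]; N_5:collider[open] ⇒ blocked
  4. N_1 ← N_0 → N_5 ← N_3 — N_0:fork[blocks]; N_5:collider[open] ⇒ blocked
  5. N_1 ← N_0 → N_4 ← N_3 — N_0:fork[blocks]; N_4:collider[open] ⇒ blocked
Because an active path exists, N_1 and N_3 are not d-separated.

No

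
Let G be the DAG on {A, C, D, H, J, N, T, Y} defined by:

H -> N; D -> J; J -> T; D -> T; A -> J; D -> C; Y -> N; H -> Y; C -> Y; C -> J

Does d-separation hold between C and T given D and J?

There are 4 undirected paths between C and T; checking each against the conditioning set {D, J}:
Path 1: C ← D → T
  D is a fork here and D is conditioned on, so the path is blocked at D.
Path 2: C ← D → J → T
  D is a fork here and D is conditioned on, so the path is blocked at D.
Path 3: C → J → T
  J is a chain here and J is conditioned on, so the path is blocked at J.
Path 4: C → J ← D → T
  D is a fork here and D is conditioned on, so the path is blocked at D.
Since every path is blocked, d-separation holds.

Yes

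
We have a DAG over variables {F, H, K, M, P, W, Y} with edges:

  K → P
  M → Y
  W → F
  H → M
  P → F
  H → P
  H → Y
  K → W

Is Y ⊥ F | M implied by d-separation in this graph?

No

4 paths connect Y and F; each must be blocked for d-separation to hold:
Path 1: Y ← H → P → F
  H is a fork and H is not conditioned on; P is a chain and P is not conditioned on — no node blocks this path, so it is active.
Path 2: Y ← H → P ← K → W → F
  P is a collider here and neither P nor any of its descendants is conditioned on, so the collider stays closed — the path is blocked at P.
Path 3: Y ← M ← H → P → F
  M is a chain here and M is conditioned on, so the path is blocked at M.
Path 4: Y ← M ← H → P ← K → W → F
  M is a chain here and M is conditioned on, so the path is blocked at M.
At least one path is unblocked, so d-separation fails.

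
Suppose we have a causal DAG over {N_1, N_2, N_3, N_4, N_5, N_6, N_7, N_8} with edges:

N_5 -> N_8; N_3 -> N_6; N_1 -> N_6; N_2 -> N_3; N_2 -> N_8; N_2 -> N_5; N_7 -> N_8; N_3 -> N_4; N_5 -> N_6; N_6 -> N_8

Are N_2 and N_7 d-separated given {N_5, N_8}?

No

Enumerating the 5 paths from N_2 to N_7 and testing each for blocking by {N_5, N_8}:
Path 1: N_2 → N_5 → N_8 ← N_7
  N_5 is a chain here and N_5 is conditioned on, so the path is blocked at N_5.
Path 2: N_2 → N_5 → N_6 → N_8 ← N_7
  N_5 is a chain here and N_5 is conditioned on, so the path is blocked at N_5.
Path 3: N_2 → N_3 → N_6 ← N_5 → N_8 ← N_7
  N_5 is a fork here and N_5 is conditioned on, so the path is blocked at N_5.
Path 4: N_2 → N_3 → N_6 → N_8 ← N_7
  N_3 is a chain and N_3 is not conditioned on; N_6 is a chain and N_6 is not conditioned on; N_8 is a collider and N_8 is conditioned on, which opens it — no node blocks this path, so it is active.
Path 5: N_2 → N_8 ← N_7
  N_8 is a collider and N_8 is conditioned on, which opens it — no node blocks this path, so it is active.
At least one path is unblocked, so d-separation fails.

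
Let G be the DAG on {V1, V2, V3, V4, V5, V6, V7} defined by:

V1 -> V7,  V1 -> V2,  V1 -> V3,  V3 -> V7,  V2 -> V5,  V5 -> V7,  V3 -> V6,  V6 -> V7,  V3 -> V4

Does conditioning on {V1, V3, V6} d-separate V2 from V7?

There are 4 undirected paths between V2 and V7; checking each against the conditioning set {V1, V3, V6}:
  1. V2 ← V1 → V3 → V7 — V1:fork[blocks]; V3:chain[blocks] ⇒ blocked
  2. V2 ← V1 → V3 → V6 → V7 — V1:fork[blocks]; V3:chain[blocks]; V6:chain[blocks] ⇒ blocked
  3. V2 ← V1 → V7 — V1:fork[blocks] ⇒ blocked
  4. V2 → V5 → V7 — V5:chain[open] ⇒ active
Because an active path exists, V2 and V7 are not d-separated.

No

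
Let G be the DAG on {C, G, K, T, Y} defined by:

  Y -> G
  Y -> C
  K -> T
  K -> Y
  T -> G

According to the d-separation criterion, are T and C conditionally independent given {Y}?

Yes — T and C are d-separated given {Y}.

There are 2 undirected paths between T and C; checking each against the conditioning set {Y}:
  1. T → G ← Y → C — G:collider[blocks]; Y:fork[blocks] ⇒ blocked
  2. T ← K → Y → C — K:fork[open]; Y:chain[blocks] ⇒ blocked
All paths are blocked; T ⊥ C | {Y} holds.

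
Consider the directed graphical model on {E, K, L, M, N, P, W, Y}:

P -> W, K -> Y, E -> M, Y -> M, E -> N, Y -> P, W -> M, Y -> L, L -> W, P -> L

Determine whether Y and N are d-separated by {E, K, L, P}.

There are 5 undirected paths between Y and N; checking each against the conditioning set {E, K, L, P}:
  1. Y → M ← E → N — M:collider[blocks]; E:fork[blocks] ⇒ blocked
  2. Y → P → W → M ← E → N — P:chain[blocks]; W:chain[open]; M:collider[blocks]; E:fork[blocks] ⇒ blocked
  3. Y → P → L → W → M ← E → N — P:chain[blocks]; L:chain[blocks]; W:chain[open]; M:collider[blocks]; E:fork[blocks] ⇒ blocked
  4. Y → L ← P → W → M ← E → N — L:collider[open]; P:fork[blocks]; W:chain[open]; M:collider[blocks]; E:fork[blocks] ⇒ blocked
  5. Y → L → W → M ← E → N — L:chain[blocks]; W:chain[open]; M:collider[blocks]; E:fork[blocks] ⇒ blocked
Every path is blocked, so Y and N are d-separated given {E, K, L, P}.

Yes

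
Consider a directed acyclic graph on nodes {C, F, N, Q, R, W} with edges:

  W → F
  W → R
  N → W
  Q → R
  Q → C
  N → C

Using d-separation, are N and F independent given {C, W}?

Yes

There are 2 undirected paths between N and F; checking each against the conditioning set {C, W}:
Path 1: N → W → F
  W is a chain here and W is conditioned on, so the path is blocked at W.
Path 2: N → C ← Q → R ← W → F
  R is a collider here and neither R nor any of its descendants is conditioned on, so the collider stays closed — the path is blocked at R.
Since every path is blocked, d-separation holds.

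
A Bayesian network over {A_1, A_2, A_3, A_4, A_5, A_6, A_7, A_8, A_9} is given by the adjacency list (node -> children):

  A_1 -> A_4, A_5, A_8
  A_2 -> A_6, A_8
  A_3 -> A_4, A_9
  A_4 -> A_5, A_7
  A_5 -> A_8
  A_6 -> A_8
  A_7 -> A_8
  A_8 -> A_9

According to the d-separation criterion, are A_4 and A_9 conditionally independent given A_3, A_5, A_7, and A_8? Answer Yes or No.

We examine all 6 paths between A_4 and A_9:
Path 1: A_4 ← A_3 → A_9
  A_3 is a fork here and A_3 is conditioned on, so the path is blocked at A_3.
Path 2: A_4 → A_7 → A_8 → A_9
  A_7 is a chain here and A_7 is conditioned on, so the path is blocked at A_7.
Path 3: A_4 ← A_1 → A_5 → A_8 → A_9
  A_5 is a chain here and A_5 is conditioned on, so the path is blocked at A_5.
Path 4: A_4 ← A_1 → A_8 → A_9
  A_8 is a chain here and A_8 is conditioned on, so the path is blocked at A_8.
Path 5: A_4 → A_5 ← A_1 → A_8 → A_9
  A_8 is a chain here and A_8 is conditioned on, so the path is blocked at A_8.
Path 6: A_4 → A_5 → A_8 → A_9
  A_5 is a chain here and A_5 is conditioned on, so the path is blocked at A_5.
All paths are blocked; A_4 ⊥ A_9 | {A_3, A_5, A_7, A_8} holds.

Yes — A_4 and A_9 are d-separated given {A_3, A_5, A_7, A_8}.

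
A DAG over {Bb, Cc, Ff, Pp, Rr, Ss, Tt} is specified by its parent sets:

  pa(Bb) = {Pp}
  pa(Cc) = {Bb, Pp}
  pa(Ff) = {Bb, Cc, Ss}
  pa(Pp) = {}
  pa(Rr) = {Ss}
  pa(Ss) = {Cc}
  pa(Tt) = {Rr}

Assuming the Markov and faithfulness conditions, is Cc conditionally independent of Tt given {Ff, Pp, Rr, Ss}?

There are 4 undirected paths between Cc and Tt; checking each against the conditioning set {Ff, Pp, Rr, Ss}:
Path 1: Cc ← Bb → Ff ← Ss → Rr → Tt
  Ss is a fork here and Ss is conditioned on, so the path is blocked at Ss.
Path 2: Cc → Ff ← Ss → Rr → Tt
  Ss is a fork here and Ss is conditioned on, so the path is blocked at Ss.
Path 3: Cc ← Pp → Bb → Ff ← Ss → Rr → Tt
  Pp is a fork here and Pp is conditioned on, so the path is blocked at Pp.
Path 4: Cc → Ss → Rr → Tt
  Ss is a chain here and Ss is conditioned on, so the path is blocked at Ss.
All paths are blocked; Cc ⊥ Tt | {Ff, Pp, Rr, Ss} holds.

Yes — Cc and Tt are d-separated given {Ff, Pp, Rr, Ss}.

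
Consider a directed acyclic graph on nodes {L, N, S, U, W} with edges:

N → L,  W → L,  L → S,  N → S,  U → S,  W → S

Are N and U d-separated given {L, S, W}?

No

Enumerating the 3 paths from N to U and testing each for blocking by {L, S, W}:
  1. N → S ← U — S:collider[open] ⇒ active
  2. N → L → S ← U — L:chain[blocks]; S:collider[open] ⇒ blocked
  3. N → L ← W → S ← U — L:collider[open]; W:fork[blocks]; S:collider[open] ⇒ blocked
At least one path is unblocked, so d-separation fails.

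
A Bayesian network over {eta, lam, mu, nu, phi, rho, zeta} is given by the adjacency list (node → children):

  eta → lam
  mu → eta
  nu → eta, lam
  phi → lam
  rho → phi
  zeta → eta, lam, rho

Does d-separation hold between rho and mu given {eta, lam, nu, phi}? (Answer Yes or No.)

No — rho and mu are not d-separated given {eta, lam, nu, phi}.

Enumerating the 6 paths from rho to mu and testing each for blocking by {eta, lam, nu, phi}:
Path 1: rho ← zeta → eta ← mu
  zeta is a fork and zeta is not conditioned on; eta is a collider and eta is conditioned on, which opens it — no node blocks this path, so it is active.
Path 2: rho ← zeta → lam ← eta ← mu
  eta is a chain here and eta is conditioned on, so the path is blocked at eta.
Path 3: rho ← zeta → lam ← nu → eta ← mu
  nu is a fork here and nu is conditioned on, so the path is blocked at nu.
Path 4: rho → phi → lam ← eta ← mu
  phi is a chain here and phi is conditioned on, so the path is blocked at phi.
Path 5: rho → phi → lam ← nu → eta ← mu
  phi is a chain here and phi is conditioned on, so the path is blocked at phi.
Path 6: rho → phi → lam ← zeta → eta ← mu
  phi is a chain here and phi is conditioned on, so the path is blocked at phi.
Since the path rho ← zeta → eta ← mu is active, rho and mu are not d-separated given {eta, lam, nu, phi}.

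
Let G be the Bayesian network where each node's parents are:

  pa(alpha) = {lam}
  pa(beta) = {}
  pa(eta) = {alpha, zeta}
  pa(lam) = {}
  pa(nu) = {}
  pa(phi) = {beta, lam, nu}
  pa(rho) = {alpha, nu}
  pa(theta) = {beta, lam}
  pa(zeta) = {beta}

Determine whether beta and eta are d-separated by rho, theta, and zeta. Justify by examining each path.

No — beta and eta are not d-separated given {rho, theta, zeta}.

We examine all 5 paths between beta and eta:
  1. beta → zeta → eta — zeta:chain[blocks] ⇒ blocked
  2. beta → phi ← lam → alpha → eta — phi:collider[blocks]; lam:fork[open]; alpha:chain[open] ⇒ blocked
  3. beta → phi ← nu → rho ← alpha → eta — phi:collider[blocks]; nu:fork[open]; rho:collider[open]; alpha:fork[open] ⇒ blocked
  4. beta → theta ← lam → phi ← nu → rho ← alpha → eta — theta:collider[open]; lam:fork[open]; phi:collider[blocks]; nu:fork[open]; rho:collider[open]; alpha:fork[open] ⇒ blocked
  5. beta → theta ← lam → alpha → eta — theta:collider[open]; lam:fork[open]; alpha:chain[open] ⇒ active
Since the path beta → theta ← lam → alpha → eta is active, beta and eta are not d-separated given {rho, theta, zeta}.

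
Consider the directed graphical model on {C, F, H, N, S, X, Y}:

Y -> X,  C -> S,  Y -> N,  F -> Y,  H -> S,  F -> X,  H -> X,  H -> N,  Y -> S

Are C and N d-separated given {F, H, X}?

Enumerating the 6 paths from C to N and testing each for blocking by {F, H, X}:
Path 1: C → S ← H → N
  S is a collider here and neither S nor any of its descendants is conditioned on, so the collider stays closed — the path is blocked at S.
Path 2: C → S ← H → X ← F → Y → N
  S is a collider here and neither S nor any of its descendants is conditioned on, so the collider stays closed — the path is blocked at S.
Path 3: C → S ← H → X ← Y → N
  S is a collider here and neither S nor any of its descendants is conditioned on, so the collider stays closed — the path is blocked at S.
Path 4: C → S ← Y → N
  S is a collider here and neither S nor any of its descendants is conditioned on, so the collider stays closed — the path is blocked at S.
Path 5: C → S ← Y → X ← H → N
  S is a collider here and neither S nor any of its descendants is conditioned on, so the collider stays closed — the path is blocked at S.
Path 6: C → S ← Y ← F → X ← H → N
  S is a collider here and neither S nor any of its descendants is conditioned on, so the collider stays closed — the path is blocked at S.
Every path is blocked, so C and N are d-separated given {F, H, X}.

Yes — C and N are d-separated given {F, H, X}.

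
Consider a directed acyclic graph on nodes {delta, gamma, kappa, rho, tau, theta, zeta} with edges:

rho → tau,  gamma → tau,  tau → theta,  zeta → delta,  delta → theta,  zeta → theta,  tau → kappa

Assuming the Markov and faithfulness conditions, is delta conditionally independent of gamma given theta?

2 paths connect delta and gamma; each must be blocked for d-separation to hold:
Path 1: delta → theta ← tau ← gamma
  theta is a collider and theta is conditioned on, which opens it; tau is a chain and tau is not conditioned on — no node blocks this path, so it is active.
Path 2: delta ← zeta → theta ← tau ← gamma
  zeta is a fork and zeta is not conditioned on; theta is a collider and theta is conditioned on, which opens it; tau is a chain and tau is not conditioned on — no node blocks this path, so it is active.
Because an active path exists, delta and gamma are not d-separated.

No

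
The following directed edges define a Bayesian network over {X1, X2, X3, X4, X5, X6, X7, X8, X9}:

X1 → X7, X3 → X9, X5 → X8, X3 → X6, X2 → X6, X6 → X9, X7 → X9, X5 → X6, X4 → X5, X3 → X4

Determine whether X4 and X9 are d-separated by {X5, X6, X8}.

No

Enumerating the 4 paths from X4 to X9 and testing each for blocking by {X5, X6, X8}:
Path 1: X4 ← X3 → X9
  X3 is a fork and X3 is not conditioned on — no node blocks this path, so it is active.
Path 2: X4 ← X3 → X6 → X9
  X6 is a chain here and X6 is conditioned on, so the path is blocked at X6.
Path 3: X4 → X5 → X6 ← X3 → X9
  X5 is a chain here and X5 is conditioned on, so the path is blocked at X5.
Path 4: X4 → X5 → X6 → X9
  X5 is a chain here and X5 is conditioned on, so the path is blocked at X5.
At least one path is unblocked, so d-separation fails.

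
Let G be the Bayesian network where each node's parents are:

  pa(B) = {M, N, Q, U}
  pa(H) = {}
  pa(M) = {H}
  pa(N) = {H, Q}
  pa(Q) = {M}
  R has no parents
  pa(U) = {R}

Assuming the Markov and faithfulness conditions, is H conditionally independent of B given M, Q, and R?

No

There are 6 undirected paths between H and B; checking each against the conditioning set {M, Q, R}:
Path 1: H → N ← Q → B
  N is a collider here and neither N nor any of its descendants is conditioned on, so the collider stays closed — the path is blocked at N.
Path 2: H → N ← Q ← M → B
  N is a collider here and neither N nor any of its descendants is conditioned on, so the collider stays closed — the path is blocked at N.
Path 3: H → N → B
  N is a chain and N is not conditioned on — no node blocks this path, so it is active.
Path 4: H → M → Q → N → B
  M is a chain here and M is conditioned on, so the path is blocked at M.
Path 5: H → M → Q → B
  M is a chain here and M is conditioned on, so the path is blocked at M.
Path 6: H → M → B
  M is a chain here and M is conditioned on, so the path is blocked at M.
Because an active path exists, H and B are not d-separated.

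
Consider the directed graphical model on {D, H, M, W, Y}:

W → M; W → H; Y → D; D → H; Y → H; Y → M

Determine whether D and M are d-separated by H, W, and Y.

4 paths connect D and M; each must be blocked for d-separation to hold:
Path 1: D → H ← W → M
  W is a fork here and W is conditioned on, so the path is blocked at W.
Path 2: D → H ← Y → M
  Y is a fork here and Y is conditioned on, so the path is blocked at Y.
Path 3: D ← Y → H ← W → M
  Y is a fork here and Y is conditioned on, so the path is blocked at Y.
Path 4: D ← Y → M
  Y is a fork here and Y is conditioned on, so the path is blocked at Y.
Every path is blocked, so D and M are d-separated given {H, W, Y}.

Yes — D and M are d-separated given {H, W, Y}.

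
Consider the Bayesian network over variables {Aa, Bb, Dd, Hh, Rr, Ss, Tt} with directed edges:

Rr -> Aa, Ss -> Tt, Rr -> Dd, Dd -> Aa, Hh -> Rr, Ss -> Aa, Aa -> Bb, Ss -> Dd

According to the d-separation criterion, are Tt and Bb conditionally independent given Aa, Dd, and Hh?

There are 3 undirected paths between Tt and Bb; checking each against the conditioning set {Aa, Dd, Hh}:
Path 1: Tt ← Ss → Dd ← Rr → Aa → Bb
  Aa is a chain here and Aa is conditioned on, so the path is blocked at Aa.
Path 2: Tt ← Ss → Dd → Aa → Bb
  Dd is a chain here and Dd is conditioned on, so the path is blocked at Dd.
Path 3: Tt ← Ss → Aa → Bb
  Aa is a chain here and Aa is conditioned on, so the path is blocked at Aa.
Every path is blocked, so Tt and Bb are d-separated given {Aa, Dd, Hh}.

Yes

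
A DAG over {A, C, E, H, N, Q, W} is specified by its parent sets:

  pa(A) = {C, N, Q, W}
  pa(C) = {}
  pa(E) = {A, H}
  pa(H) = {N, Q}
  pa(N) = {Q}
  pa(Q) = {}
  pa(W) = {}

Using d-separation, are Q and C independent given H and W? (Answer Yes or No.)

Yes

We examine all 5 paths between Q and C:
Path 1: Q → N → H → E ← A ← C
  H is a chain here and H is conditioned on, so the path is blocked at H.
Path 2: Q → N → A ← C
  A is a collider here and neither A nor any of its descendants is conditioned on, so the collider stays closed — the path is blocked at A.
Path 3: Q → H ← N → A ← C
  A is a collider here and neither A nor any of its descendants is conditioned on, so the collider stays closed — the path is blocked at A.
Path 4: Q → H → E ← A ← C
  H is a chain here and H is conditioned on, so the path is blocked at H.
Path 5: Q → A ← C
  A is a collider here and neither A nor any of its descendants is conditioned on, so the collider stays closed — the path is blocked at A.
Since every path is blocked, d-separation holds.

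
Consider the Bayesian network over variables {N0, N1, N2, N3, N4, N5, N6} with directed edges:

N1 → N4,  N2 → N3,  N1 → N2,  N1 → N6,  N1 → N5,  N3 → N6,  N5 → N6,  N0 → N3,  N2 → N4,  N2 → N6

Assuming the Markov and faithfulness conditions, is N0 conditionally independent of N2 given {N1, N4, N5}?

Yes

6 paths connect N0 and N2; each must be blocked for d-separation to hold:
Path 1: N0 → N3 → N6 ← N5 ← N1 → N2
  N6 is a collider here and neither N6 nor any of its descendants is conditioned on, so the collider stays closed — the path is blocked at N6.
Path 2: N0 → N3 → N6 ← N5 ← N1 → N4 ← N2
  N6 is a collider here and neither N6 nor any of its descendants is conditioned on, so the collider stays closed — the path is blocked at N6.
Path 3: N0 → N3 → N6 ← N2
  N6 is a collider here and neither N6 nor any of its descendants is conditioned on, so the collider stays closed — the path is blocked at N6.
Path 4: N0 → N3 → N6 ← N1 → N2
  N6 is a collider here and neither N6 nor any of its descendants is conditioned on, so the collider stays closed — the path is blocked at N6.
Path 5: N0 → N3 → N6 ← N1 → N4 ← N2
  N6 is a collider here and neither N6 nor any of its descendants is conditioned on, so the collider stays closed — the path is blocked at N6.
Path 6: N0 → N3 ← N2
  N3 is a collider here and neither N3 nor any of its descendants is conditioned on, so the collider stays closed — the path is blocked at N3.
Since every path is blocked, d-separation holds.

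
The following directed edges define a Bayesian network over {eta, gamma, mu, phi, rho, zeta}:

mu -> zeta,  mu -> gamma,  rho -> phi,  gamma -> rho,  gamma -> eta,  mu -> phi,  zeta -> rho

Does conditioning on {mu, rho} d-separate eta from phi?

We examine all 4 paths between eta and phi:
  1. eta ← gamma ← mu → zeta → rho → phi — gamma:chain[open]; mu:fork[blocks]; zeta:chain[open]; rho:chain[blocks] ⇒ blocked
  2. eta ← gamma ← mu → phi — gamma:chain[open]; mu:fork[blocks] ⇒ blocked
  3. eta ← gamma → rho ← zeta ← mu → phi — gamma:fork[open]; rho:collider[open]; zeta:chain[open]; mu:fork[blocks] ⇒ blocked
  4. eta ← gamma → rho → phi — gamma:fork[open]; rho:chain[blocks] ⇒ blocked
All paths are blocked; eta ⊥ phi | {mu, rho} holds.

Yes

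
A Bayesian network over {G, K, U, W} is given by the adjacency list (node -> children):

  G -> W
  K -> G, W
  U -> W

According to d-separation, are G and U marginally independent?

Yes

There are 2 undirected paths between G and U; checking each against the conditioning set ∅:
Path 1: G → W ← U
  W is a collider here and neither W nor any of its descendants is conditioned on, so the collider stays closed — the path is blocked at W.
Path 2: G ← K → W ← U
  W is a collider here and neither W nor any of its descendants is conditioned on, so the collider stays closed — the path is blocked at W.
All paths are blocked; G ⊥ U | ∅ holds.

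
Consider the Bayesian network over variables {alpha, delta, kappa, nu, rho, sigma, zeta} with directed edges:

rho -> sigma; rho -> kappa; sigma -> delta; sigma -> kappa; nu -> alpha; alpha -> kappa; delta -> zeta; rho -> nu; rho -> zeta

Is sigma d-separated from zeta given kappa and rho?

Enumerating the 4 paths from sigma to zeta and testing each for blocking by {kappa, rho}:
Path 1: sigma → delta → zeta
  delta is a chain and delta is not conditioned on — no node blocks this path, so it is active.
Path 2: sigma → kappa ← alpha ← nu ← rho → zeta
  rho is a fork here and rho is conditioned on, so the path is blocked at rho.
Path 3: sigma → kappa ← rho → zeta
  rho is a fork here and rho is conditioned on, so the path is blocked at rho.
Path 4: sigma ← rho → zeta
  rho is a fork here and rho is conditioned on, so the path is blocked at rho.
Because an active path exists, sigma and zeta are not d-separated.

No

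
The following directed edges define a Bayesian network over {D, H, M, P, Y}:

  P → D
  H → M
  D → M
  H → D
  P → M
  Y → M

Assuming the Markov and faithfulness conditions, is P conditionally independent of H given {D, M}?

No

Enumerating the 4 paths from P to H and testing each for blocking by {D, M}:
  1. P → D ← H — D:collider[open] ⇒ active
  2. P → D → M ← H — D:chain[blocks]; M:collider[open] ⇒ blocked
  3. P → M ← H — M:collider[open] ⇒ active
  4. P → M ← D ← H — M:collider[open]; D:chain[blocks] ⇒ blocked
Since the path P → D ← H is active, P and H are not d-separated given {D, M}.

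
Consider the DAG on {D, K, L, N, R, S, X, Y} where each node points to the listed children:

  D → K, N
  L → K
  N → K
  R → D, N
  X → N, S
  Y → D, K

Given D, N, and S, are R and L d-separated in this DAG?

Enumerating the 6 paths from R to L and testing each for blocking by {D, N, S}:
Path 1: R → D → N → K ← L
  D is a chain here and D is conditioned on, so the path is blocked at D.
Path 2: R → D ← Y → K ← L
  K is a collider here and neither K nor any of its descendants is conditioned on, so the collider stays closed — the path is blocked at K.
Path 3: R → D → K ← L
  D is a chain here and D is conditioned on, so the path is blocked at D.
Path 4: R → N ← D ← Y → K ← L
  D is a chain here and D is conditioned on, so the path is blocked at D.
Path 5: R → N ← D → K ← L
  D is a fork here and D is conditioned on, so the path is blocked at D.
Path 6: R → N → K ← L
  N is a chain here and N is conditioned on, so the path is blocked at N.
Since every path is blocked, d-separation holds.

Yes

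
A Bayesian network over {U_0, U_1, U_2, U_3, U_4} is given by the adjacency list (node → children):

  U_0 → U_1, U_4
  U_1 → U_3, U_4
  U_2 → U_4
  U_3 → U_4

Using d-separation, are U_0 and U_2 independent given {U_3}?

Enumerating the 3 paths from U_0 to U_2 and testing each for blocking by {U_3}:
  1. U_0 → U_1 → U_4 ← U_2 — U_1:chain[open]; U_4:collider[blocks] ⇒ blocked
  2. U_0 → U_1 → U_3 → U_4 ← U_2 — U_1:chain[open]; U_3:chain[blocks]; U_4:collider[blocks] ⇒ blocked
  3. U_0 → U_4 ← U_2 — U_4:collider[blocks] ⇒ blocked
Since every path is blocked, d-separation holds.

Yes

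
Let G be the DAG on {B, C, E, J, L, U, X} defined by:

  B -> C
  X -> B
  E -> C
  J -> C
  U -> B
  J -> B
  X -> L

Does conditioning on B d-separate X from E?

2 paths connect X and E; each must be blocked for d-separation to hold:
  1. X → B ← J → C ← E — B:collider[open]; J:fork[open]; C:collider[blocks] ⇒ blocked
  2. X → B → C ← E — B:chain[blocks]; C:collider[blocks] ⇒ blocked
Since every path is blocked, d-separation holds.

Yes — X and E are d-separated given {B}.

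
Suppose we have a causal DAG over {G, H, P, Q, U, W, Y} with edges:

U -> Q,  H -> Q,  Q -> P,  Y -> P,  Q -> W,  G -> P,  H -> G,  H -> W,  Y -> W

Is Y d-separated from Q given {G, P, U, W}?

No

Enumerating the 6 paths from Y to Q and testing each for blocking by {G, P, U, W}:
Path 1: Y → P ← Q
  P is a collider and P is conditioned on, which opens it — no node blocks this path, so it is active.
Path 2: Y → P ← G ← H → Q
  G is a chain here and G is conditioned on, so the path is blocked at G.
Path 3: Y → P ← G ← H → W ← Q
  G is a chain here and G is conditioned on, so the path is blocked at G.
Path 4: Y → W ← Q
  W is a collider and W is conditioned on, which opens it — no node blocks this path, so it is active.
Path 5: Y → W ← H → Q
  W is a collider and W is conditioned on, which opens it; H is a fork and H is not conditioned on — no node blocks this path, so it is active.
Path 6: Y → W ← H → G → P ← Q
  G is a chain here and G is conditioned on, so the path is blocked at G.
Since the path Y → P ← Q is active, Y and Q are not d-separated given {G, P, U, W}.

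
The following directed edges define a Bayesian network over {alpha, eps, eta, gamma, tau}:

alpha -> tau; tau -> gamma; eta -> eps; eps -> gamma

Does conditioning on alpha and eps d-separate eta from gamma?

Yes

There is one path between eta and gamma:
Path 1: eta → eps → gamma
  eps is a chain here and eps is conditioned on, so the path is blocked at eps.
Every path is blocked, so eta and gamma are d-separated given {alpha, eps}.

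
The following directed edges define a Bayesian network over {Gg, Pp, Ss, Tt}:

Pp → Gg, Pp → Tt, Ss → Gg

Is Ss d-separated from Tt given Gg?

There is one path between Ss and Tt:
Path 1: Ss → Gg ← Pp → Tt
  Gg is a collider and Gg is conditioned on, which opens it; Pp is a fork and Pp is not conditioned on — no node blocks this path, so it is active.
Since the path Ss → Gg ← Pp → Tt is active, Ss and Tt are not d-separated given {Gg}.

No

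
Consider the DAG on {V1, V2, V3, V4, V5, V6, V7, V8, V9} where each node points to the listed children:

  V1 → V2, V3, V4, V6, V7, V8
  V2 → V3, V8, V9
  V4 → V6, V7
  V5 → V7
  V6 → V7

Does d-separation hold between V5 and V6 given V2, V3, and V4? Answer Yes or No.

Enumerating the 5 paths from V5 to V6 and testing each for blocking by {V2, V3, V4}:
Path 1: V5 → V7 ← V4 ← V1 → V6
  V7 is a collider here and neither V7 nor any of its descendants is conditioned on, so the collider stays closed — the path is blocked at V7.
Path 2: V5 → V7 ← V4 → V6
  V7 is a collider here and neither V7 nor any of its descendants is conditioned on, so the collider stays closed — the path is blocked at V7.
Path 3: V5 → V7 ← V1 → V4 → V6
  V7 is a collider here and neither V7 nor any of its descendants is conditioned on, so the collider stays closed — the path is blocked at V7.
Path 4: V5 → V7 ← V1 → V6
  V7 is a collider here and neither V7 nor any of its descendants is conditioned on, so the collider stays closed — the path is blocked at V7.
Path 5: V5 → V7 ← V6
  V7 is a collider here and neither V7 nor any of its descendants is conditioned on, so the collider stays closed — the path is blocked at V7.
Every path is blocked, so V5 and V6 are d-separated given {V2, V3, V4}.

Yes — V5 and V6 are d-separated given {V2, V3, V4}.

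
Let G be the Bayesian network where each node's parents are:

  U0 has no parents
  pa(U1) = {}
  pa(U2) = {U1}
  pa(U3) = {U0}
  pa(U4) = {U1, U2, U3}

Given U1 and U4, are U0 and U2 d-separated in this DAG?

No

Enumerating the 2 paths from U0 to U2 and testing each for blocking by {U1, U4}:
Path 1: U0 → U3 → U4 ← U2
  U3 is a chain and U3 is not conditioned on; U4 is a collider and U4 is conditioned on, which opens it — no node blocks this path, so it is active.
Path 2: U0 → U3 → U4 ← U1 → U2
  U1 is a fork here and U1 is conditioned on, so the path is blocked at U1.
Because an active path exists, U0 and U2 are not d-separated.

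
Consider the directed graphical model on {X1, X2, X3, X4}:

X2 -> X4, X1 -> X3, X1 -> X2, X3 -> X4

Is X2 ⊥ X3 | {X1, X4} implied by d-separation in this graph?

No

2 paths connect X2 and X3; each must be blocked for d-separation to hold:
Path 1: X2 → X4 ← X3
  X4 is a collider and X4 is conditioned on, which opens it — no node blocks this path, so it is active.
Path 2: X2 ← X1 → X3
  X1 is a fork here and X1 is conditioned on, so the path is blocked at X1.
Because an active path exists, X2 and X3 are not d-separated.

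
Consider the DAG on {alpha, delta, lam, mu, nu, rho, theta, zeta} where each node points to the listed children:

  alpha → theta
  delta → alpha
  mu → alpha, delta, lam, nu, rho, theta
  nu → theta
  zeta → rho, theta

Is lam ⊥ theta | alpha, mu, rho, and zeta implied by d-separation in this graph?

Yes

There are 5 undirected paths between lam and theta; checking each against the conditioning set {alpha, mu, rho, zeta}:
Path 1: lam ← mu → nu → theta
  mu is a fork here and mu is conditioned on, so the path is blocked at mu.
Path 2: lam ← mu → delta → alpha → theta
  mu is a fork here and mu is conditioned on, so the path is blocked at mu.
Path 3: lam ← mu → rho ← zeta → theta
  mu is a fork here and mu is conditioned on, so the path is blocked at mu.
Path 4: lam ← mu → theta
  mu is a fork here and mu is conditioned on, so the path is blocked at mu.
Path 5: lam ← mu → alpha → theta
  mu is a fork here and mu is conditioned on, so the path is blocked at mu.
All paths are blocked; lam ⊥ theta | {alpha, mu, rho, zeta} holds.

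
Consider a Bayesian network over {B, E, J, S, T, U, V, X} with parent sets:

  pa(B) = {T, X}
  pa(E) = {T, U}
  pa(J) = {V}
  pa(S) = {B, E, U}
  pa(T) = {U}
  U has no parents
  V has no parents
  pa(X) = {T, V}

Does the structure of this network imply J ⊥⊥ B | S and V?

Yes

Enumerating the 6 paths from J to B and testing each for blocking by {S, V}:
Path 1: J ← V → X ← T → E → S ← B
  V is a fork here and V is conditioned on, so the path is blocked at V.
Path 2: J ← V → X ← T → E ← U → S ← B
  V is a fork here and V is conditioned on, so the path is blocked at V.
Path 3: J ← V → X ← T → B
  V is a fork here and V is conditioned on, so the path is blocked at V.
Path 4: J ← V → X ← T ← U → E → S ← B
  V is a fork here and V is conditioned on, so the path is blocked at V.
Path 5: J ← V → X ← T ← U → S ← B
  V is a fork here and V is conditioned on, so the path is blocked at V.
Path 6: J ← V → X → B
  V is a fork here and V is conditioned on, so the path is blocked at V.
Every path is blocked, so J and B are d-separated given {S, V}.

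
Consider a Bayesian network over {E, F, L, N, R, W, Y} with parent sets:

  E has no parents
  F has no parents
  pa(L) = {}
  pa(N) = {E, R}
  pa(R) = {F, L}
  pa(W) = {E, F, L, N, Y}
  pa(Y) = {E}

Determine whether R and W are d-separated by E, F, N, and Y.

No

There are 5 undirected paths between R and W; checking each against the conditioning set {E, F, N, Y}:
Path 1: R → N ← E → W
  E is a fork here and E is conditioned on, so the path is blocked at E.
Path 2: R → N ← E → Y → W
  E is a fork here and E is conditioned on, so the path is blocked at E.
Path 3: R → N → W
  N is a chain here and N is conditioned on, so the path is blocked at N.
Path 4: R ← F → W
  F is a fork here and F is conditioned on, so the path is blocked at F.
Path 5: R ← L → W
  L is a fork and L is not conditioned on — no node blocks this path, so it is active.
At least one path is unblocked, so d-separation fails.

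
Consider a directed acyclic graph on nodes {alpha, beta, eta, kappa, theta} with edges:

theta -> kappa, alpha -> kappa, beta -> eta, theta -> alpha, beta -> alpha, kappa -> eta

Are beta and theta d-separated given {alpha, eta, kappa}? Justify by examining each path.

No

Enumerating the 4 paths from beta to theta and testing each for blocking by {alpha, eta, kappa}:
Path 1: beta → eta ← kappa ← theta
  kappa is a chain here and kappa is conditioned on, so the path is blocked at kappa.
Path 2: beta → eta ← kappa ← alpha ← theta
  kappa is a chain here and kappa is conditioned on, so the path is blocked at kappa.
Path 3: beta → alpha ← theta
  alpha is a collider and alpha is conditioned on, which opens it — no node blocks this path, so it is active.
Path 4: beta → alpha → kappa ← theta
  alpha is a chain here and alpha is conditioned on, so the path is blocked at alpha.
Since the path beta → alpha ← theta is active, beta and theta are not d-separated given {alpha, eta, kappa}.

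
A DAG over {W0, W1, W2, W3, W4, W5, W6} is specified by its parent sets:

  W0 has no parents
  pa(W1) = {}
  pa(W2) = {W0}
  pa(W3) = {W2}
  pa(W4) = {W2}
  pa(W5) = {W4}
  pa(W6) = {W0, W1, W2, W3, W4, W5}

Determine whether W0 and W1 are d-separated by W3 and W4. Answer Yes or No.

Yes

5 paths connect W0 and W1; each must be blocked for d-separation to hold:
Path 1: W0 → W2 → W4 → W6 ← W1
  W4 is a chain here and W4 is conditioned on, so the path is blocked at W4.
Path 2: W0 → W2 → W4 → W5 → W6 ← W1
  W4 is a chain here and W4 is conditioned on, so the path is blocked at W4.
Path 3: W0 → W2 → W3 → W6 ← W1
  W3 is a chain here and W3 is conditioned on, so the path is blocked at W3.
Path 4: W0 → W2 → W6 ← W1
  W6 is a collider here and neither W6 nor any of its descendants is conditioned on, so the collider stays closed — the path is blocked at W6.
Path 5: W0 → W6 ← W1
  W6 is a collider here and neither W6 nor any of its descendants is conditioned on, so the collider stays closed — the path is blocked at W6.
All paths are blocked; W0 ⊥ W1 | {W3, W4} holds.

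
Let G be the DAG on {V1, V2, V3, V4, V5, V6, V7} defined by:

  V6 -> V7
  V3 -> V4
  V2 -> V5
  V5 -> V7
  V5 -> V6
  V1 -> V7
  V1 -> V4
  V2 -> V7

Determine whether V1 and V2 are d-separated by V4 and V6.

Enumerating the 3 paths from V1 to V2 and testing each for blocking by {V4, V6}:
  1. V1 → V7 ← V6 ← V5 ← V2 — V7:collider[blocks]; V6:chain[blocks]; V5:chain[open] ⇒ blocked
  2. V1 → V7 ← V5 ← V2 — V7:collider[blocks]; V5:chain[open] ⇒ blocked
  3. V1 → V7 ← V2 — V7:collider[blocks] ⇒ blocked
Every path is blocked, so V1 and V2 are d-separated given {V4, V6}.

Yes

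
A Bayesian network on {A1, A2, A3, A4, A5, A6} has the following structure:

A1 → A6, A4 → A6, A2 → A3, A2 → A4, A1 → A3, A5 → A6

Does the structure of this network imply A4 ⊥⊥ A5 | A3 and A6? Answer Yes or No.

Enumerating the 2 paths from A4 to A5 and testing each for blocking by {A3, A6}:
  1. A4 → A6 ← A5 — A6:collider[open] ⇒ active
  2. A4 ← A2 → A3 ← A1 → A6 ← A5 — A2:fork[open]; A3:collider[open]; A1:fork[open]; A6:collider[open] ⇒ active
At least one path is unblocked, so d-separation fails.

No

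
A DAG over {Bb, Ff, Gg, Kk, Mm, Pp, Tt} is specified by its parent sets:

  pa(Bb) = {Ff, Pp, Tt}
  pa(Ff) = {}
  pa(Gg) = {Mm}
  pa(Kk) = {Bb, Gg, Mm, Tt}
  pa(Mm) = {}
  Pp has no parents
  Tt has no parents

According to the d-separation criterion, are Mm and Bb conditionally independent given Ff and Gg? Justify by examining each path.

4 paths connect Mm and Bb; each must be blocked for d-separation to hold:
  1. Mm → Kk ← Tt → Bb — Kk:collider[blocks]; Tt:fork[open] ⇒ blocked
  2. Mm → Kk ← Bb — Kk:collider[blocks] ⇒ blocked
  3. Mm → Gg → Kk ← Tt → Bb — Gg:chain[blocks]; Kk:collider[blocks]; Tt:fork[open] ⇒ blocked
  4. Mm → Gg → Kk ← Bb — Gg:chain[blocks]; Kk:collider[blocks] ⇒ blocked
Since every path is blocked, d-separation holds.

Yes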